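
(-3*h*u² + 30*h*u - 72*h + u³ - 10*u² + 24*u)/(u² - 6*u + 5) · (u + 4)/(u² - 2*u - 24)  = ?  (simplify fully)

(-3*h*u + 12*h + u² - 4*u)/(u² - 6*u + 5)

Factor: -3*h*u² + 30*h*u - 72*h + u³ - 10*u² + 24*u = (u - 4)·(u - 6)·(-3*h + u);  u² - 6*u + 5 = (u - 1)·(u - 5);  u² - 2*u - 24 = (u + 4)·(u - 6)
Cancel the common factors (u - 6), (u + 4).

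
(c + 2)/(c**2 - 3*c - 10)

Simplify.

1/(c - 5)

Factor: c**2 - 3*c - 10 = (c + 2)*(c - 5)
Cancel the common factor (c + 2).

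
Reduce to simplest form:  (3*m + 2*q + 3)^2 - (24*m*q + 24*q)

(3*m - 2*q + 3)^2

Expand the square and combine the (24*m*q + 24*q) term.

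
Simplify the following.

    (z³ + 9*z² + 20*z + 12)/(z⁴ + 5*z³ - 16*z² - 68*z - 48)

1/(z - 4)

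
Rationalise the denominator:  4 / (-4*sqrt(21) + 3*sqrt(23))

(-16*sqrt(21) - 12*sqrt(23))/129

Multiply numerator and denominator by 3*sqrt(23) + 4*sqrt(21).
Denominator becomes -129; numerator becomes 12*sqrt(23) + 16*sqrt(21).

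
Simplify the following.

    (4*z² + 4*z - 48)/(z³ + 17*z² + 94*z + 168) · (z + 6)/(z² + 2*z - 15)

Factor: 4*z² + 4*z - 48 = 4·(z + 4)·(z - 3);  z³ + 17*z² + 94*z + 168 = (z + 4)·(z + 7)·(z + 6);  z² + 2*z - 15 = (z - 3)·(z + 5)
Cancel the common factors (z + 6), (z + 4), (z - 3).

4/(z² + 12*z + 35)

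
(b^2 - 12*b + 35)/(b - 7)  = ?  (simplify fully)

b - 5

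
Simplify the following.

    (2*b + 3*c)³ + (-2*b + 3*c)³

72*b²*c + 54*c³

Only the even-power cross terms survive.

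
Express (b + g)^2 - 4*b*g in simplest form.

(b - g)^2

After expansion: b^2 - 2*b*g + g^2 — a perfect-square trinomial.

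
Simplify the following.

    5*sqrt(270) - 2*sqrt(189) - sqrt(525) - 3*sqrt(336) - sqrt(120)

-23*sqrt(21) + 13*sqrt(30)

5*sqrt(270) = 15*sqrt(30); 2*sqrt(189) = 6*sqrt(21); sqrt(525) = 5*sqrt(21); 3*sqrt(336) = 12*sqrt(21); sqrt(120) = 2*sqrt(30)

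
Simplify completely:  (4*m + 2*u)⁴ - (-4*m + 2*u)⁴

256*m*u*(4*m² + u²)

Write as f((2*u),(4*m)) - f((2*u),-(4*m)) and expand.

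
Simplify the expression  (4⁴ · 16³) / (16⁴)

2^4

4⁴ = 2^8; 16³ = 2^12; 16⁴ = 2^16
Combine exponents: 2^4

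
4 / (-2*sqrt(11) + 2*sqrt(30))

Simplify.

(2*sqrt(11) + 2*sqrt(30))/19

Multiply numerator and denominator by 2*sqrt(11) + 2*sqrt(30).
Denominator becomes 76; numerator becomes 8*sqrt(11) + 8*sqrt(30).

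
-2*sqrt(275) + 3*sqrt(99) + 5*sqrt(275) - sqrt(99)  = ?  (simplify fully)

2*sqrt(275) = 10*sqrt(11); 3*sqrt(99) = 9*sqrt(11); 5*sqrt(275) = 25*sqrt(11); sqrt(99) = 3*sqrt(11)
Combine: (-10 + 9 + 25 - 3)·sqrt(11) = 21*sqrt(11)

21*sqrt(11)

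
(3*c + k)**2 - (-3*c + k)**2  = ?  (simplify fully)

Write as f(k,(3*c)) - f(k,-(3*c)) and expand.

12*c*k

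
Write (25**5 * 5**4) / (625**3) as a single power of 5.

5**2

25**5 = 5**10; 5**4 = 5**4; 625**3 = 5**12
Combine exponents: 5**2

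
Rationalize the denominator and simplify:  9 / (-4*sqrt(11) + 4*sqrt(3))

Multiply numerator and denominator by 4*sqrt(3) + 4*sqrt(11).
Denominator becomes -128; numerator becomes 36*sqrt(3) + 36*sqrt(11).

(-9*sqrt(11) - 9*sqrt(3))/32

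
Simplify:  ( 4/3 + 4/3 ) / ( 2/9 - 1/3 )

Numerator: 4/3 + 4/3 = 8/3
Denominator: 2/9 - 1/3 = -1/9
Divide: (8/3) · (-9) = -24

-24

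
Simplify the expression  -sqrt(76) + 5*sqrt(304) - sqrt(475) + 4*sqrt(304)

sqrt(76) = 2*sqrt(19); 5*sqrt(304) = 20*sqrt(19); sqrt(475) = 5*sqrt(19); 4*sqrt(304) = 16*sqrt(19)
Combine: (-2 + 20 - 5 + 16)·sqrt(19) = 29*sqrt(19)

29*sqrt(19)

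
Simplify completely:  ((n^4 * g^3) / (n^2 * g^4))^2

n^4/g^2

Inside the bracket: n^2 * (g^-1)
Raise to the power 2: n^4 * (g^-2)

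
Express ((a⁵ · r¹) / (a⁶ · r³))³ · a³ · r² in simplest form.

r^(-4)

Inside the bracket: (a^-1) · (r^-2)
Raise to the power 3: (a^-3) · (r^-6)
Multiply by a³ · r²: add exponents.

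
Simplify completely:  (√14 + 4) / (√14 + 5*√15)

Multiply numerator and denominator by -5*√15 + √14.
Denominator becomes -361; numerator becomes -20*√15 - 5*√210 + 14 + 4*√14.

(-4*√14 - 14 + 5*√210 + 20*√15)/361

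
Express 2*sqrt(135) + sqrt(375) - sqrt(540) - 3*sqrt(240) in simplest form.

-7*sqrt(15)

2*sqrt(135) = 6*sqrt(15); sqrt(375) = 5*sqrt(15); sqrt(540) = 6*sqrt(15); 3*sqrt(240) = 12*sqrt(15)
Combine: (6 + 5 - 6 - 12)·sqrt(15) = -7*sqrt(15)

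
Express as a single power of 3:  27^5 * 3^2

3^17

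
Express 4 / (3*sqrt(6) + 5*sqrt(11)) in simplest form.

(-12*sqrt(6) + 20*sqrt(11))/221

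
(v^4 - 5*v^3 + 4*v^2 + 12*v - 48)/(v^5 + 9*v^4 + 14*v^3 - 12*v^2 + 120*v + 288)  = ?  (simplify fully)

(v - 4)/(v^2 + 10*v + 24)

Factor: v^4 - 5*v^3 + 4*v^2 + 12*v - 48 = (v^2 - 3*v + 6)*(v - 4)*(v + 2);  v^5 + 9*v^4 + 14*v^3 - 12*v^2 + 120*v + 288 = (v^2 - 3*v + 6)*(v + 4)*(v + 2)*(v + 6)
Cancel the common factors (v^2 - 3*v + 6), (v + 2).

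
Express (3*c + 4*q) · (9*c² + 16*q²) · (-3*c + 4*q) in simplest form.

-81*c⁴ + 256*q⁴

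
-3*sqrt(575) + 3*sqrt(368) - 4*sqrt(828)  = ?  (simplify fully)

-27*sqrt(23)

3*sqrt(575) = 15*sqrt(23); 3*sqrt(368) = 12*sqrt(23); 4*sqrt(828) = 24*sqrt(23)
Combine: (-15 + 12 - 24)·sqrt(23) = -27*sqrt(23)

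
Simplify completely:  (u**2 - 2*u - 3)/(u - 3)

Factor: u**2 - 2*u - 3 = (u + 1)*(u - 3)
Cancel the common factor (u - 3).

u + 1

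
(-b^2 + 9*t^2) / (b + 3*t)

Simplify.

Factor (3*t)^2 - b^2 and cancel (b + 3*t).

-b + 3*t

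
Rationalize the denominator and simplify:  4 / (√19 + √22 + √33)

Group as (√22 + √33) + √19; multiply by (√22 + √33) - √19, then rationalise the remaining surd.

(-11*√114 + 4*√33 + 15*√22 + 18*√19)/201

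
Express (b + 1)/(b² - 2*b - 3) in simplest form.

1/(b - 3)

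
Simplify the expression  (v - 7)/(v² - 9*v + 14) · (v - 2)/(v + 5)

Factor: v² - 9*v + 14 = (v - 2)·(v - 7)
Cancel the common factors (v - 7), (v - 2).

1/(v + 5)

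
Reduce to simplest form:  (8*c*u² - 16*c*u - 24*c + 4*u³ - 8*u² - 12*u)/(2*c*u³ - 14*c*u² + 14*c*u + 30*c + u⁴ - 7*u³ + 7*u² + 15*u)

Factor: 8*c*u² - 16*c*u - 24*c + 4*u³ - 8*u² - 12*u = 4·(2*c + u)·(u + 1)·(u - 3);  2*c*u³ - 14*c*u² + 14*c*u + 30*c + u⁴ - 7*u³ + 7*u² + 15*u = (u - 3)·(2*c + u)·(u + 1)·(u - 5)
Cancel the common factors (u - 3), (u + 1), (2*c + u).

4/(u - 5)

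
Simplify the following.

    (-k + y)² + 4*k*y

Expanding gives k² + 2*k*y + y², a perfect square.

(k + y)²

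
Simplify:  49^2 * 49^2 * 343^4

49^2 = 7^4; 49^2 = 7^4; 343^4 = 7^12
Combine exponents: 7^20

7^20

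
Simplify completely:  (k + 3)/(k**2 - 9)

1/(k - 3)

Factor: k**2 - 9 = (k + 3)*(k - 3)
Cancel the common factor (k + 3).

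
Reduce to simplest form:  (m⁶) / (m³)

Quotient: m³

m³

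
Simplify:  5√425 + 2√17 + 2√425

37*√17

5√425 = 25*√17; 2√17 = 2*√17; 2√425 = 10*√17
Combine: (25 + 2 + 10)·√17 = 37*√17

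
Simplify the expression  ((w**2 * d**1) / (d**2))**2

Inside the bracket: w**2 * (d**-1)
Raise to the power 2: w**4 * (d**-2)

w**4/d**2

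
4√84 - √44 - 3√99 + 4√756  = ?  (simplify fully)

4√84 = 8*√21; √44 = 2*√11; 3√99 = 9*√11; 4√756 = 24*√21

-11*√11 + 32*√21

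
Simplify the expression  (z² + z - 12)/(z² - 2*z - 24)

(z - 3)/(z - 6)

Factor: z² + z - 12 = (z + 4)·(z - 3);  z² - 2*z - 24 = (z - 6)·(z + 4)
Cancel the common factor (z + 4).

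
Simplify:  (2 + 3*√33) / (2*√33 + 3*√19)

Multiply numerator and denominator by -3*√19 + 2*√33.
Denominator becomes -39; numerator becomes -9*√627 - 6*√19 + 4*√33 + 198.

(-198 - 4*√33 + 6*√19 + 9*√627)/39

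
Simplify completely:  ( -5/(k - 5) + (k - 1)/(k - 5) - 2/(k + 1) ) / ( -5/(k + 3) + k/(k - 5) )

(k³ - 4*k² - 17*k + 12)/(k³ - k² + 23*k + 25)

Numerator: -5/(k - 5) + (k - 1)/(k - 5) - 2/(k + 1) = (k² - 7*k + 4)/(k² - 4*k - 5)
Denominator: -5/(k + 3) + k/(k - 5) = (k² - 2*k + 25)/(k² - 2*k - 15)
Divide: ((k² - 7*k + 4)/(k² - 4*k - 5)) · ((k² - 2*k - 15)/(k² - 2*k + 25)) = (k³ - 4*k² - 17*k + 12)/(k³ - k² + 23*k + 25)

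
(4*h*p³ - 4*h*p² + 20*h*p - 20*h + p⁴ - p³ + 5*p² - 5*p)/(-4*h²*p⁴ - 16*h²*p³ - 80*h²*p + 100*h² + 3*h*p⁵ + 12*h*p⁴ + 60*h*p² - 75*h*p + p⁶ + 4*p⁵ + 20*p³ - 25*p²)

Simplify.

1/(-h*p - 5*h + p² + 5*p)

Factor: 4*h*p³ - 4*h*p² + 20*h*p - 20*h + p⁴ - p³ + 5*p² - 5*p = (p - 1)·(p² + 5)·(4*h + p);  -4*h²*p⁴ - 16*h²*p³ - 80*h²*p + 100*h² + 3*h*p⁵ + 12*h*p⁴ + 60*h*p² - 75*h*p + p⁶ + 4*p⁵ + 20*p³ - 25*p² = (p² + 5)·(p + 5)·(-h + p)·(p - 1)·(4*h + p)
Cancel the common factors (p² + 5), (4*h + p), (p - 1).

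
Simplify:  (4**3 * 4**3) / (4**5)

2**2

4**3 = 2**6; 4**3 = 2**6; 4**5 = 2**10
Combine exponents: 2**2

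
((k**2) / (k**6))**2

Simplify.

k**(-8)

Inside the bracket: (k**-4)
Raise to the power 2: (k**-8)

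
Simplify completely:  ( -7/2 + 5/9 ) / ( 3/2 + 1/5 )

-265/153

Numerator: -7/2 + 5/9 = -53/18
Denominator: 3/2 + 1/5 = 17/10
Divide: (-53/18) · (10/17) = -265/153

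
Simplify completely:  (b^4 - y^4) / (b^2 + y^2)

b^2 - y^2

Factor b^4 - y^4 and cancel (b^2 + y^2).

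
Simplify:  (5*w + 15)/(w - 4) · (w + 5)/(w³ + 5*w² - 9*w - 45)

5/(w² - 7*w + 12)

Factor: 5*w + 15 = 5·(w + 3);  w³ + 5*w² - 9*w - 45 = (w - 3)·(w + 5)·(w + 3)
Cancel the common factors (w + 3), (w + 5).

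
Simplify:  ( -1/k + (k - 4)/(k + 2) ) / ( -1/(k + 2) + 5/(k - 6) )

Numerator: -1/k + (k - 4)/(k + 2) = (k^2 - 5*k - 2)/(k^2 + 2*k)
Denominator: -1/(k + 2) + 5/(k - 6) = (4*k + 16)/(k^2 - 4*k - 12)
Divide: ((k^2 - 5*k - 2)/(k^2 + 2*k)) · ((k^2 - 4*k - 12)/(4*k + 16)) = (k^3 - 11*k^2 + 28*k + 12)/(4*k^2 + 16*k)

(k^3 - 11*k^2 + 28*k + 12)/(4*k^2 + 16*k)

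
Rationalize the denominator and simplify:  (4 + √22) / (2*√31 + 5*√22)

Multiply numerator and denominator by -2*√31 + 5*√22.
Denominator becomes 426; numerator becomes -2*√682 - 8*√31 + 20*√22 + 110.

(-√682 - 4*√31 + 10*√22 + 55)/213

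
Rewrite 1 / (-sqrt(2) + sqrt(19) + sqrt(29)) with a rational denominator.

Group as (sqrt(19) + sqrt(29)) - sqrt(2); multiply by (sqrt(19) + sqrt(29)) + sqrt(2), then rationalise the remaining surd.

(-23*sqrt(2) - 4*sqrt(29) + 6*sqrt(19) + sqrt(1102))/44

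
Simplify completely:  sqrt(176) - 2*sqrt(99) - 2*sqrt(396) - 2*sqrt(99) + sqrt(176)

-16*sqrt(11)

sqrt(176) = 4*sqrt(11); 2*sqrt(99) = 6*sqrt(11); 2*sqrt(396) = 12*sqrt(11); 2*sqrt(99) = 6*sqrt(11); sqrt(176) = 4*sqrt(11)
Combine: (4 - 6 - 12 - 6 + 4)·sqrt(11) = -16*sqrt(11)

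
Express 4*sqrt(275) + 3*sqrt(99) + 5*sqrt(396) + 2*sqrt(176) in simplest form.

67*sqrt(11)

4*sqrt(275) = 20*sqrt(11); 3*sqrt(99) = 9*sqrt(11); 5*sqrt(396) = 30*sqrt(11); 2*sqrt(176) = 8*sqrt(11)
Combine: (20 + 9 + 30 + 8)·sqrt(11) = 67*sqrt(11)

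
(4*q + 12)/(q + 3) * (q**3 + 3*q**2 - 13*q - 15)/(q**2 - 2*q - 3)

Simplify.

4*q + 20

Factor: 4*q + 12 = 4*(q + 3);  q**3 + 3*q**2 - 13*q - 15 = (q + 5)*(q + 1)*(q - 3);  q**2 - 2*q - 3 = (q - 3)*(q + 1)
Cancel the common factors (q + 3), (q - 3), (q + 1).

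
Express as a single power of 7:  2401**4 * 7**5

2401**4 = 7**16; 7**5 = 7**5
Combine exponents: 7**21

7**21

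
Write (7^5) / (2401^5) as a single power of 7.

7^5 = 7^5; 2401^5 = 7^20
Combine exponents: 7^(-15)

7^(-15)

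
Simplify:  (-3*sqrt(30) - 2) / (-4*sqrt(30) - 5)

Multiply numerator and denominator by -5 + 4*sqrt(30).
Denominator becomes -455; numerator becomes -350 + 7*sqrt(30).

(-sqrt(30) + 50)/65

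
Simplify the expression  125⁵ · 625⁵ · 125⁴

5^47

125⁵ = 5^15; 625⁵ = 5^20; 125⁴ = 5^12
Combine exponents: 5^47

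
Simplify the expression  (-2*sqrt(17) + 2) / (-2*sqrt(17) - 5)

Multiply numerator and denominator by -5 + 2*sqrt(17).
Denominator becomes -43; numerator becomes -78 + 14*sqrt(17).

(-14*sqrt(17) + 78)/43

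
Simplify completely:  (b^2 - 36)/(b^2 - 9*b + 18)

(b + 6)/(b - 3)

Factor: b^2 - 36 = (b + 6)*(b - 6);  b^2 - 9*b + 18 = (b - 6)*(b - 3)
Cancel the common factor (b - 6).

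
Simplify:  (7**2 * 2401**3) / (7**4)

7**10

7**2 = 7**2; 2401**3 = 7**12; 7**4 = 7**4
Combine exponents: 7**10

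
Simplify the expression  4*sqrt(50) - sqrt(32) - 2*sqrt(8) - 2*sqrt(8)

4*sqrt(50) = 20*sqrt(2); sqrt(32) = 4*sqrt(2); 2*sqrt(8) = 4*sqrt(2); 2*sqrt(8) = 4*sqrt(2)
Combine: (20 - 4 - 4 - 4)·sqrt(2) = 8*sqrt(2)

8*sqrt(2)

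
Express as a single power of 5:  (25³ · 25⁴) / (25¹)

25³ = 5^6; 25⁴ = 5^8; 25¹ = 5^2
Combine exponents: 5^12

5^12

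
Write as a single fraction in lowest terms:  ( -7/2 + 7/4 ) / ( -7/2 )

1/2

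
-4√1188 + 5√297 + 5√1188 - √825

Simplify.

4√1188 = 24*√33; 5√297 = 15*√33; 5√1188 = 30*√33; √825 = 5*√33
Combine: (-24 + 15 + 30 - 5)·√33 = 16*√33

16*√33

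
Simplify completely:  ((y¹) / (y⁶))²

y^(-10)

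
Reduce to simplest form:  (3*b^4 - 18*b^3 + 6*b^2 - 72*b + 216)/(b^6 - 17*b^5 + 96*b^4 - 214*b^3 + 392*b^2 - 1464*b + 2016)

3/(b^2 - 11*b + 28)

Factor: 3*b^4 - 18*b^3 + 6*b^2 - 72*b + 216 = 3*(b - 6)*(b - 2)*(b^2 + 2*b + 6);  b^6 - 17*b^5 + 96*b^4 - 214*b^3 + 392*b^2 - 1464*b + 2016 = (b - 2)*(b^2 + 2*b + 6)*(b - 7)*(b - 6)*(b - 4)
Cancel the common factors (b^2 + 2*b + 6), (b - 2), (b - 6).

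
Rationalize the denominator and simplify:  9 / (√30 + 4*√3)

(-√30 + 4*√3)/2

Multiply numerator and denominator by -√30 + 4*√3.
Denominator becomes 18; numerator becomes -9*√30 + 36*√3.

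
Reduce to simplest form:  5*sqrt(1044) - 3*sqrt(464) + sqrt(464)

5*sqrt(1044) = 30*sqrt(29); 3*sqrt(464) = 12*sqrt(29); sqrt(464) = 4*sqrt(29)
Combine: (30 - 12 + 4)·sqrt(29) = 22*sqrt(29)

22*sqrt(29)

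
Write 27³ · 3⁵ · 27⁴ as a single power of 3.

3^26

27³ = 3^9; 3⁵ = 3^5; 27⁴ = 3^12
Combine exponents: 3^26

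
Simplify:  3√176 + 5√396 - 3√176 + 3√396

48*√11

3√176 = 12*√11; 5√396 = 30*√11; 3√176 = 12*√11; 3√396 = 18*√11
Combine: (12 + 30 - 12 + 18)·√11 = 48*√11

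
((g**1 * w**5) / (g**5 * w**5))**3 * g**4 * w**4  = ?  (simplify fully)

w**4/g**8

Inside the bracket: (g**-4)
Raise to the power 3: (g**-12)
Multiply by g**4 * w**4: add exponents.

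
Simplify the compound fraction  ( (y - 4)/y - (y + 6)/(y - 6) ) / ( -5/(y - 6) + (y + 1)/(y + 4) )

(-16*y^2 - 40*y + 96)/(y^3 - 10*y^2 - 26*y)

Numerator: (y - 4)/y - (y + 6)/(y - 6) = (-16*y + 24)/(y^2 - 6*y)
Denominator: -5/(y - 6) + (y + 1)/(y + 4) = (y^2 - 10*y - 26)/(y^2 - 2*y - 24)
Divide: ((-16*y + 24)/(y^2 - 6*y)) · ((y^2 - 2*y - 24)/(y^2 - 10*y - 26)) = (-16*y^2 - 40*y + 96)/(y^3 - 10*y^2 - 26*y)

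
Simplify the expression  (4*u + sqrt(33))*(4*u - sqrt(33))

16*u**2 - 33

Product of conjugates: (P+Q)(P-Q) = P**2 - Q**2.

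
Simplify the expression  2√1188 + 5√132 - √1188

16*√33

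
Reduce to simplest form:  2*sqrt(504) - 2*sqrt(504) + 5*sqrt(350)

25*sqrt(14)

2*sqrt(504) = 12*sqrt(14); 2*sqrt(504) = 12*sqrt(14); 5*sqrt(350) = 25*sqrt(14)
Combine: (12 - 12 + 25)·sqrt(14) = 25*sqrt(14)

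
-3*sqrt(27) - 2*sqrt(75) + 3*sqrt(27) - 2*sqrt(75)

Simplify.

-20*sqrt(3)

3*sqrt(27) = 9*sqrt(3); 2*sqrt(75) = 10*sqrt(3); 3*sqrt(27) = 9*sqrt(3); 2*sqrt(75) = 10*sqrt(3)
Combine: (-9 - 10 + 9 - 10)·sqrt(3) = -20*sqrt(3)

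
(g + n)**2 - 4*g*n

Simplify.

(g - n)**2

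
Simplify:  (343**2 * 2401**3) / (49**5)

343**2 = 7**6; 2401**3 = 7**12; 49**5 = 7**10
Combine exponents: 7**8

7**8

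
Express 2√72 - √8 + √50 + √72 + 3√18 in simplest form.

2√72 = 12*√2; √8 = 2*√2; √50 = 5*√2; √72 = 6*√2; 3√18 = 9*√2
Combine: (12 - 2 + 5 + 6 + 9)·√2 = 30*√2

30*√2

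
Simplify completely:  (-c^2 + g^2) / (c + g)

Difference of squares: factor out (c + g).

-c + g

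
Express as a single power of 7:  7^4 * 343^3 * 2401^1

7^4 = 7^4; 343^3 = 7^9; 2401^1 = 7^4
Combine exponents: 7^17

7^17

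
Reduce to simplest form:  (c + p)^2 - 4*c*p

(c - p)^2

Expanding gives c^2 - 2*c*p + p^2, a perfect square.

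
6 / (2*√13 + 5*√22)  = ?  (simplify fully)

(-2*√13 + 5*√22)/83

Multiply numerator and denominator by -5*√22 + 2*√13.
Denominator becomes -498; numerator becomes -30*√22 + 12*√13.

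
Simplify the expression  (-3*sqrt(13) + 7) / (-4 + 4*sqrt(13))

(-8 + sqrt(13))/12

Multiply numerator and denominator by -4*sqrt(13) - 4.
Denominator becomes -192; numerator becomes -16*sqrt(13) + 128.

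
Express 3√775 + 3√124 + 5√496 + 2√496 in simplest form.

49*√31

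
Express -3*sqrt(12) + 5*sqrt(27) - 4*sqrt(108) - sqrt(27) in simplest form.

-18*sqrt(3)

3*sqrt(12) = 6*sqrt(3); 5*sqrt(27) = 15*sqrt(3); 4*sqrt(108) = 24*sqrt(3); sqrt(27) = 3*sqrt(3)
Combine: (-6 + 15 - 24 - 3)·sqrt(3) = -18*sqrt(3)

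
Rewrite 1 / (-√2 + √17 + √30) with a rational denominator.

Group as (√17 + √30) - √2; multiply by (√17 + √30) + √2, then rationalise the remaining surd.

(-45*√2 - 11*√30 + 15*√17 + 4*√255)/15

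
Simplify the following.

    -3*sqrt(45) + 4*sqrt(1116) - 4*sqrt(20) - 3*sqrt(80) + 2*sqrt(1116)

3*sqrt(45) = 9*sqrt(5); 4*sqrt(1116) = 24*sqrt(31); 4*sqrt(20) = 8*sqrt(5); 3*sqrt(80) = 12*sqrt(5); 2*sqrt(1116) = 12*sqrt(31)

-29*sqrt(5) + 36*sqrt(31)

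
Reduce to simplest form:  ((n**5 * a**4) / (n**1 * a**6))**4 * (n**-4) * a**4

n**12/a**4

Inside the bracket: n**4 * (a**-2)
Raise to the power 4: n**16 * (a**-8)
Multiply by (n**-4) * a**4: add exponents.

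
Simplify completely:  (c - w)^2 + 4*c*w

Expand the square and combine the 4*c*w term.

(c + w)^2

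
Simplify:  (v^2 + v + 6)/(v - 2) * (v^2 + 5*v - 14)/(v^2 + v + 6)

v + 7

Factor: v^2 + 5*v - 14 = (v + 7)*(v - 2)
Cancel the common factors (v^2 + v + 6), (v - 2).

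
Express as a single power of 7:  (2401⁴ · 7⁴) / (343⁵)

7^5

2401⁴ = 7^16; 7⁴ = 7^4; 343⁵ = 7^15
Combine exponents: 7^5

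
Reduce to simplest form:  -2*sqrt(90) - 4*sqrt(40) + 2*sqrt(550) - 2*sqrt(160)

2*sqrt(90) = 6*sqrt(10); 4*sqrt(40) = 8*sqrt(10); 2*sqrt(550) = 10*sqrt(22); 2*sqrt(160) = 8*sqrt(10)

-22*sqrt(10) + 10*sqrt(22)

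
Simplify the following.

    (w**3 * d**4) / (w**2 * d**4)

Quotient: w**1

w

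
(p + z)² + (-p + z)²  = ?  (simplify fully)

2*p² + 2*z²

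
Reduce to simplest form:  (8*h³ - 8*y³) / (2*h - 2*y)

4*h² + 4*h*y + 4*y²

Apply the difference-of-cubes factorisation and cancel (2*h - 2*y).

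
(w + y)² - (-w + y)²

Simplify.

Only the odd-power cross terms survive.

4*w*y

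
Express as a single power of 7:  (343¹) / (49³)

343¹ = 7^3; 49³ = 7^6
Combine exponents: 7^(-3)

7^(-3)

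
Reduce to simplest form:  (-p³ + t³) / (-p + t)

p² + p*t + t²

Apply the difference-of-cubes factorisation and cancel (-p + t).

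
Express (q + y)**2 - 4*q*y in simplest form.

Expand the square and combine the 4*q*y term.

(q - y)**2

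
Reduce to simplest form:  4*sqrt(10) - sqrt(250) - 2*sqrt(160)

4*sqrt(10) = 4*sqrt(10); sqrt(250) = 5*sqrt(10); 2*sqrt(160) = 8*sqrt(10)
Combine: (4 - 5 - 8)·sqrt(10) = -9*sqrt(10)

-9*sqrt(10)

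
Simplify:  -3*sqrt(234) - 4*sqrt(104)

3*sqrt(234) = 9*sqrt(26); 4*sqrt(104) = 8*sqrt(26)
Combine: (-9 - 8)·sqrt(26) = -17*sqrt(26)

-17*sqrt(26)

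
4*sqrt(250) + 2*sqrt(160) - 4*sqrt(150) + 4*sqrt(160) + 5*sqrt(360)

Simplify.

-20*sqrt(6) + 74*sqrt(10)

4*sqrt(250) = 20*sqrt(10); 2*sqrt(160) = 8*sqrt(10); 4*sqrt(150) = 20*sqrt(6); 4*sqrt(160) = 16*sqrt(10); 5*sqrt(360) = 30*sqrt(10)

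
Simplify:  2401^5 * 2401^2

7^28

2401^5 = 7^20; 2401^2 = 7^8
Combine exponents: 7^28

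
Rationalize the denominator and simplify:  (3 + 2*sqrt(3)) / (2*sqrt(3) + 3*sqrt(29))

Multiply numerator and denominator by -3*sqrt(29) + 2*sqrt(3).
Denominator becomes -249; numerator becomes -6*sqrt(87) - 9*sqrt(29) + 6*sqrt(3) + 12.

(-4 - 2*sqrt(3) + 3*sqrt(29) + 2*sqrt(87))/83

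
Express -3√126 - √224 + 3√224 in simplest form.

3√126 = 9*√14; √224 = 4*√14; 3√224 = 12*√14
Combine: (-9 - 4 + 12)·√14 = -√14

-√14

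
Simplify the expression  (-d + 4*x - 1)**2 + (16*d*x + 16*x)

(d + 4*x + 1)**2

After expansion: d**2 + 8*d*x + 2*d + 16*x**2 + 8*x + 1 — a perfect-square trinomial.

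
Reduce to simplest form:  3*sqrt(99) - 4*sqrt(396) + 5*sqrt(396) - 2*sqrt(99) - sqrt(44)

3*sqrt(99) = 9*sqrt(11); 4*sqrt(396) = 24*sqrt(11); 5*sqrt(396) = 30*sqrt(11); 2*sqrt(99) = 6*sqrt(11); sqrt(44) = 2*sqrt(11)
Combine: (9 - 24 + 30 - 6 - 2)·sqrt(11) = 7*sqrt(11)

7*sqrt(11)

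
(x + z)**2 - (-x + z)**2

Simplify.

Write as f(z,x) - f(z,-x) and expand.

4*x*z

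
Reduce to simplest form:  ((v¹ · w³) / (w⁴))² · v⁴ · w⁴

v⁶*w²

Inside the bracket: v¹ · (w^-1)
Raise to the power 2: v² · (w^-2)
Multiply by v⁴ · w⁴: add exponents.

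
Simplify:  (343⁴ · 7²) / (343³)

343⁴ = 7^12; 7² = 7^2; 343³ = 7^9
Combine exponents: 7^5

7^5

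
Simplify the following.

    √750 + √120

√750 = 5*√30; √120 = 2*√30
Combine: (5 + 2)·√30 = 7*√30

7*√30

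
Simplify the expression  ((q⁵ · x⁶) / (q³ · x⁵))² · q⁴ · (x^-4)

Inside the bracket: q² · x¹
Raise to the power 2: q⁴ · x²
Multiply by q⁴ · (x^-4): add exponents.

q⁸/x²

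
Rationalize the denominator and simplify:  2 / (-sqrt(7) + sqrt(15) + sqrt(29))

(-74*sqrt(7) - 14*sqrt(29) + 42*sqrt(15) + 4*sqrt(3045))/371

Group as (sqrt(15) + sqrt(29)) - sqrt(7); multiply by (sqrt(15) + sqrt(29)) + sqrt(7), then rationalise the remaining surd.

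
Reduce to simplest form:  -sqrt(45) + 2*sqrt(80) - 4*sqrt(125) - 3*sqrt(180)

-33*sqrt(5)

sqrt(45) = 3*sqrt(5); 2*sqrt(80) = 8*sqrt(5); 4*sqrt(125) = 20*sqrt(5); 3*sqrt(180) = 18*sqrt(5)
Combine: (-3 + 8 - 20 - 18)·sqrt(5) = -33*sqrt(5)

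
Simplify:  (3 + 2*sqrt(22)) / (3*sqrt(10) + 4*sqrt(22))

(-12*sqrt(55) - 9*sqrt(10) + 12*sqrt(22) + 176)/262

Multiply numerator and denominator by -3*sqrt(10) + 4*sqrt(22).
Denominator becomes 262; numerator becomes -12*sqrt(55) - 9*sqrt(10) + 12*sqrt(22) + 176.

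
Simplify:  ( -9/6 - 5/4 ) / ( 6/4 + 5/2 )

-11/16

Numerator: -9/6 - 5/4 = -11/4
Denominator: 6/4 + 5/2 = 4
Divide: (-11/4) · (1/4) = -11/16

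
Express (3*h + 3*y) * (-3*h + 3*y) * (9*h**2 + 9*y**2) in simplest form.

-81*h**4 + 81*y**4

((3*y)+(3*h))((3*y)-(3*h)) = -9*h**2 + 9*y**2; continue pairing.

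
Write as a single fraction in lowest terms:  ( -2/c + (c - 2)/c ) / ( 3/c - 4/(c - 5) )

Numerator: -2/c + (c - 2)/c = (c - 4)/c
Denominator: 3/c - 4/(c - 5) = (-c - 15)/(c**2 - 5*c)
Divide: ((c - 4)/c) · ((c**2 - 5*c)/(-c - 15)) = (-c**2 + 9*c - 20)/(c + 15)

(-c**2 + 9*c - 20)/(c + 15)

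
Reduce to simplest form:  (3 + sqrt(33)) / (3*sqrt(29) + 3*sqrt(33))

(-sqrt(957) - 3*sqrt(29) + 3*sqrt(33) + 33)/12

Multiply numerator and denominator by -3*sqrt(29) + 3*sqrt(33).
Denominator becomes 36; numerator becomes -3*sqrt(957) - 9*sqrt(29) + 9*sqrt(33) + 99.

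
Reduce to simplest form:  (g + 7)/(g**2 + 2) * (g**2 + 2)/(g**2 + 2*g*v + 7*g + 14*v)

1/(g + 2*v)

Factor: g**2 + 2*g*v + 7*g + 14*v = (g + 7)*(g + 2*v)
Cancel the common factors (g**2 + 2), (g + 7).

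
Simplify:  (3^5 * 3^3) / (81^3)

3^(-4)

3^5 = 3^5; 3^3 = 3^3; 81^3 = 3^12
Combine exponents: 3^(-4)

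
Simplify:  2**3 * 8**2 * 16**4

2**25

2**3 = 2**3; 8**2 = 2**6; 16**4 = 2**16
Combine exponents: 2**25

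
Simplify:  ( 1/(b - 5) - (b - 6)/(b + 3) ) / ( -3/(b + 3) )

Numerator: 1/(b - 5) - (b - 6)/(b + 3) = (-b**2 + 12*b - 27)/(b**2 - 2*b - 15)
Denominator: -3/(b + 3) = -3/(b + 3)
Divide: ((-b**2 + 12*b - 27)/(b**2 - 2*b - 15)) · (-b/3 - 1) = (b**2 - 12*b + 27)/(3*b - 15)

(b**2 - 12*b + 27)/(3*b - 15)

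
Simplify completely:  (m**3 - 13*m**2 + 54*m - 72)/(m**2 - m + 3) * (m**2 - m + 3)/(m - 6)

m**2 - 7*m + 12

Factor: m**3 - 13*m**2 + 54*m - 72 = (m - 4)*(m - 6)*(m - 3)
Cancel the common factors (m**2 - m + 3), (m - 6).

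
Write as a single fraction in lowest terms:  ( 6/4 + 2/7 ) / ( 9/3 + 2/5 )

Numerator: 6/4 + 2/7 = 25/14
Denominator: 9/3 + 2/5 = 17/5
Divide: (25/14) · (5/17) = 125/238

125/238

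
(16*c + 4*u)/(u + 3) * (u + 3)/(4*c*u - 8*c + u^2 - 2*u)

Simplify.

4/(u - 2)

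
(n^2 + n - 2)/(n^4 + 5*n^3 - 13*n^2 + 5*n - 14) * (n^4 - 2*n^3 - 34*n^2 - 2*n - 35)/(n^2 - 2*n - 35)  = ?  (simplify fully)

Factor: n^2 + n - 2 = (n + 2)*(n - 1);  n^4 + 5*n^3 - 13*n^2 + 5*n - 14 = (n - 2)*(n + 7)*(n^2 + 1);  n^4 - 2*n^3 - 34*n^2 - 2*n - 35 = (n^2 + 1)*(n - 7)*(n + 5);  n^2 - 2*n - 35 = (n + 5)*(n - 7)
Cancel the common factors (n^2 + 1), (n + 5), (n - 7).

(n^2 + n - 2)/(n^2 + 5*n - 14)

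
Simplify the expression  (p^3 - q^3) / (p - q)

Factor as (a-b)(a^2+ab+b^2) with a=p, b=q.

p^2 + p*q + q^2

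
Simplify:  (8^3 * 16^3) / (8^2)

2^15

8^3 = 2^9; 16^3 = 2^12; 8^2 = 2^6
Combine exponents: 2^15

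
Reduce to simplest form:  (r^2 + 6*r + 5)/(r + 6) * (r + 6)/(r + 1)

Factor: r^2 + 6*r + 5 = (r + 1)*(r + 5)
Cancel the common factors (r + 1), (r + 6).

r + 5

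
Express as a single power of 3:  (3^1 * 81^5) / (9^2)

3^17

3^1 = 3^1; 81^5 = 3^20; 9^2 = 3^4
Combine exponents: 3^17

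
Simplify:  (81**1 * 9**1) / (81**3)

81**1 = 3**4; 9**1 = 3**2; 81**3 = 3**12
Combine exponents: 3**(-6)

3**(-6)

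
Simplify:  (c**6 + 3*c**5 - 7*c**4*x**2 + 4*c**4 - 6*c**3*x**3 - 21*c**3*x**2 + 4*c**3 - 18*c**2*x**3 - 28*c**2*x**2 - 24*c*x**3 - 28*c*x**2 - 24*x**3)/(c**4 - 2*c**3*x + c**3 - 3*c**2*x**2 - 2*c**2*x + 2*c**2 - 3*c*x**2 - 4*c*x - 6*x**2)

c**2 + 2*c*x + 2*c + 4*x

Factor: c**6 + 3*c**5 - 7*c**4*x**2 + 4*c**4 - 6*c**3*x**3 - 21*c**3*x**2 + 4*c**3 - 18*c**2*x**3 - 28*c**2*x**2 - 24*c*x**3 - 28*c*x**2 - 24*x**3 = (c + 2*x)*(c + 2)*(c - 3*x)*(c**2 + c + 2)*(c + x);  c**4 - 2*c**3*x + c**3 - 3*c**2*x**2 - 2*c**2*x + 2*c**2 - 3*c*x**2 - 4*c*x - 6*x**2 = (c**2 + c + 2)*(c + x)*(c - 3*x)
Cancel the common factors (c**2 + c + 2), (c - 3*x), (c + x).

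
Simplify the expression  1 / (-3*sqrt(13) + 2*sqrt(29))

-3*sqrt(13) - 2*sqrt(29)

Multiply numerator and denominator by 2*sqrt(29) + 3*sqrt(13).
Denominator becomes -1; numerator becomes 2*sqrt(29) + 3*sqrt(13).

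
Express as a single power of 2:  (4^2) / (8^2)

4^2 = 2^4; 8^2 = 2^6
Combine exponents: 2^(-2)

2^(-2)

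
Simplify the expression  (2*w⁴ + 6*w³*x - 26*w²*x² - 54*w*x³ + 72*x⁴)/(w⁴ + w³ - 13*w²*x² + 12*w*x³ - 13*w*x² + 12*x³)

(2*w + 6*x)/(w + 1)

Factor: 2*w⁴ + 6*w³*x - 26*w²*x² - 54*w*x³ + 72*x⁴ = 2·(w + 3*x)·(w - x)·(w + 4*x)·(w - 3*x);  w⁴ + w³ - 13*w²*x² + 12*w*x³ - 13*w*x² + 12*x³ = (w - x)·(w + 1)·(w - 3*x)·(w + 4*x)
Cancel the common factors (w - 3*x), (w + 4*x), (w - x).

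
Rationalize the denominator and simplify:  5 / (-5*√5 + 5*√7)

(√5 + √7)/2

Multiply numerator and denominator by 5*√5 + 5*√7.
Denominator becomes 50; numerator becomes 25*√5 + 25*√7.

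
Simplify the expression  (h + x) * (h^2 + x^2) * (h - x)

h^4 - x^4

(h+x)(h-x) = h^2 - x^2; continue pairing.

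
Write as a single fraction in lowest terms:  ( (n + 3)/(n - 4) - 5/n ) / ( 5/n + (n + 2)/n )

(n^2 - 2*n + 20)/(n^2 + 3*n - 28)

Numerator: (n + 3)/(n - 4) - 5/n = (n^2 - 2*n + 20)/(n^2 - 4*n)
Denominator: 5/n + (n + 2)/n = (n + 7)/n
Divide: ((n^2 - 2*n + 20)/(n^2 - 4*n)) · (n/(n + 7)) = (n^2 - 2*n + 20)/(n^2 + 3*n - 28)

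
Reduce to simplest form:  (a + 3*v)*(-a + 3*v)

Product of conjugates: (P+Q)(P-Q) = P^2 - Q^2.

-a^2 + 9*v^2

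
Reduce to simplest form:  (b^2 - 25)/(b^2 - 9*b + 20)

Factor: b^2 - 25 = (b + 5)*(b - 5);  b^2 - 9*b + 20 = (b - 4)*(b - 5)
Cancel the common factor (b - 5).

(b + 5)/(b - 4)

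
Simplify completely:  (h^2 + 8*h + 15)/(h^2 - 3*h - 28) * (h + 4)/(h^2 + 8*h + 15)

1/(h - 7)

Factor: h^2 + 8*h + 15 = (h + 3)*(h + 5);  h^2 - 3*h - 28 = (h - 7)*(h + 4);  h^2 + 8*h + 15 = (h + 3)*(h + 5)
Cancel the common factors (h + 4), (h + 5), (h + 3).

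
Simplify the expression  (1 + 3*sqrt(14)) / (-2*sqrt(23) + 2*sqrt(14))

Multiply numerator and denominator by 2*sqrt(14) + 2*sqrt(23).
Denominator becomes -36; numerator becomes 2*sqrt(14) + 2*sqrt(23) + 84 + 6*sqrt(322).

(-3*sqrt(322) - 42 - sqrt(23) - sqrt(14))/18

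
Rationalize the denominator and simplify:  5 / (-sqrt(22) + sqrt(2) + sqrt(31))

(-55*sqrt(22) - 35*sqrt(31) + 255*sqrt(2) + 20*sqrt(341))/127

Group as (sqrt(2) + sqrt(31)) - sqrt(22); multiply by (sqrt(2) + sqrt(31)) + sqrt(22), then rationalise the remaining surd.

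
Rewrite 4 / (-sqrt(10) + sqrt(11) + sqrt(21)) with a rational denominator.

(-11*sqrt(10) + 10*sqrt(11) + sqrt(2310))/55

Group as (sqrt(11) + sqrt(21)) - sqrt(10); multiply by (sqrt(11) + sqrt(21)) + sqrt(10), then rationalise the remaining surd.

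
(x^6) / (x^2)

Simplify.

x^4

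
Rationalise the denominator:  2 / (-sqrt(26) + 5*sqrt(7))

Multiply numerator and denominator by sqrt(26) + 5*sqrt(7).
Denominator becomes 149; numerator becomes 2*sqrt(26) + 10*sqrt(7).

(2*sqrt(26) + 10*sqrt(7))/149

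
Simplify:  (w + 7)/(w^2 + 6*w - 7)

Factor: w^2 + 6*w - 7 = (w - 1)*(w + 7)
Cancel the common factor (w + 7).

1/(w - 1)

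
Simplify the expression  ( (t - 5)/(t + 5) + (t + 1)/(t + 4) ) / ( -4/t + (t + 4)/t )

Numerator: (t - 5)/(t + 5) + (t + 1)/(t + 4) = (2*t² + 5*t - 15)/(t² + 9*t + 20)
Denominator: -4/t + (t + 4)/t = 1
Divide: ((2*t² + 5*t - 15)/(t² + 9*t + 20)) · (1) = (2*t² + 5*t - 15)/(t² + 9*t + 20)

(2*t² + 5*t - 15)/(t² + 9*t + 20)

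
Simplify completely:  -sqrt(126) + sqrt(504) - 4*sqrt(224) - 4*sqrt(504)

sqrt(126) = 3*sqrt(14); sqrt(504) = 6*sqrt(14); 4*sqrt(224) = 16*sqrt(14); 4*sqrt(504) = 24*sqrt(14)
Combine: (-3 + 6 - 16 - 24)·sqrt(14) = -37*sqrt(14)

-37*sqrt(14)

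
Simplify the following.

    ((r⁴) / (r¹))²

Inside the bracket: r³
Raise to the power 2: r⁶

r⁶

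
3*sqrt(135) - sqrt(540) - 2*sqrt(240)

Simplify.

3*sqrt(135) = 9*sqrt(15); sqrt(540) = 6*sqrt(15); 2*sqrt(240) = 8*sqrt(15)
Combine: (9 - 6 - 8)·sqrt(15) = -5*sqrt(15)

-5*sqrt(15)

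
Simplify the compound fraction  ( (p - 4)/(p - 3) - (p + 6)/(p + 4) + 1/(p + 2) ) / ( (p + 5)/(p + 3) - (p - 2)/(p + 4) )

Numerator: (p - 4)/(p - 3) - (p + 6)/(p + 4) + 1/(p + 2) = (-2*p**2 - 3*p - 8)/(p**3 + 3*p**2 - 10*p - 24)
Denominator: (p + 5)/(p + 3) - (p - 2)/(p + 4) = (8*p + 26)/(p**2 + 7*p + 12)
Divide: ((-2*p**2 - 3*p - 8)/(p**3 + 3*p**2 - 10*p - 24)) · ((p**2 + 7*p + 12)/(8*p + 26)) = (-2*p**3 - 9*p**2 - 17*p - 24)/(8*p**3 + 18*p**2 - 74*p - 156)

(-2*p**3 - 9*p**2 - 17*p - 24)/(8*p**3 + 18*p**2 - 74*p - 156)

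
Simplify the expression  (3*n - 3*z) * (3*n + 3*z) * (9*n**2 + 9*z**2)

81*n**4 - 81*z**4

Pair the conjugate factors: ((3*n)+(3*z))((3*n)-(3*z)) = 9*n**2 - 9*z**2, then repeat with the next factor.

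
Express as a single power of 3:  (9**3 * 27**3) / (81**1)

9**3 = 3**6; 27**3 = 3**9; 81**1 = 3**4
Combine exponents: 3**11

3**11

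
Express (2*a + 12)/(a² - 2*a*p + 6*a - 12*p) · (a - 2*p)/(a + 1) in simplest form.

2/(a + 1)

Factor: 2*a + 12 = 2·(a + 6);  a² - 2*a*p + 6*a - 12*p = (a + 6)·(a - 2*p)
Cancel the common factors (a + 6), (a - 2*p).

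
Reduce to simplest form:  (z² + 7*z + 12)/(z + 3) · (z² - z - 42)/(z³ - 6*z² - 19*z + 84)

Factor: z² + 7*z + 12 = (z + 3)·(z + 4);  z² - z - 42 = (z - 7)·(z + 6);  z³ - 6*z² - 19*z + 84 = (z + 4)·(z - 3)·(z - 7)
Cancel the common factors (z + 4), (z + 3), (z - 7).

(z + 6)/(z - 3)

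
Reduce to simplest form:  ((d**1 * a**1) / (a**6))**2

d**2/a**10

Inside the bracket: d**1 * (a**-5)
Raise to the power 2: d**2 * (a**-10)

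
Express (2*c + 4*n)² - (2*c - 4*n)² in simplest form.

32*c*n

Write as f((2*c),(4*n)) - f((2*c),-(4*n)) and expand.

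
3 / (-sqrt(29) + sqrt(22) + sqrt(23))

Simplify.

(-24*sqrt(29) + 42*sqrt(23) + 45*sqrt(22) + 3*sqrt(14674))/884

Group as (sqrt(22) + sqrt(23)) - sqrt(29); multiply by (sqrt(22) + sqrt(23)) + sqrt(29), then rationalise the remaining surd.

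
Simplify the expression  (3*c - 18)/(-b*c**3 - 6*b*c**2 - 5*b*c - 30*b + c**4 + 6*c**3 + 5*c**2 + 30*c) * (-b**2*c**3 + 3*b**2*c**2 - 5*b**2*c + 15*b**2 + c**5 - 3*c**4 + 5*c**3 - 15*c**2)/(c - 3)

Factor: 3*c - 18 = 3*(c - 6);  -b*c**3 - 6*b*c**2 - 5*b*c - 30*b + c**4 + 6*c**3 + 5*c**2 + 30*c = (-b + c)*(c + 6)*(c**2 + 5);  -b**2*c**3 + 3*b**2*c**2 - 5*b**2*c + 15*b**2 + c**5 - 3*c**4 + 5*c**3 - 15*c**2 = (-b + c)*(c - 3)*(c**2 + 5)*(b + c)
Cancel the common factors (c**2 + 5), (c - 3), (-b + c).

(3*b*c - 18*b + 3*c**2 - 18*c)/(c + 6)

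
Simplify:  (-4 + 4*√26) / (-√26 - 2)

Multiply numerator and denominator by -2 + √26.
Denominator becomes -22; numerator becomes -12*√26 + 112.

(-56 + 6*√26)/11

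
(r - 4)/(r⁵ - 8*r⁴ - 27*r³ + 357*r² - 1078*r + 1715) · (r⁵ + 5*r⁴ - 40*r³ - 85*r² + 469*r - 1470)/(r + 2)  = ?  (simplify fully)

(r² + 2*r - 24)/(r² - 5*r - 14)

Factor: r⁵ - 8*r⁴ - 27*r³ + 357*r² - 1078*r + 1715 = (r + 7)·(r² - 3*r + 7)·(r - 5)·(r - 7);  r⁵ + 5*r⁴ - 40*r³ - 85*r² + 469*r - 1470 = (r + 6)·(r - 5)·(r + 7)·(r² - 3*r + 7)
Cancel the common factors (r² - 3*r + 7), (r + 7), (r - 5).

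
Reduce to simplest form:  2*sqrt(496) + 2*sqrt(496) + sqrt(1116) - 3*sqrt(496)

10*sqrt(31)

2*sqrt(496) = 8*sqrt(31); 2*sqrt(496) = 8*sqrt(31); sqrt(1116) = 6*sqrt(31); 3*sqrt(496) = 12*sqrt(31)
Combine: (8 + 8 + 6 - 12)·sqrt(31) = 10*sqrt(31)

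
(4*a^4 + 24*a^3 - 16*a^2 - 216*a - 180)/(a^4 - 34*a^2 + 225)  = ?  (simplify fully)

(4*a + 4)/(a - 5)

Factor: 4*a^4 + 24*a^3 - 16*a^2 - 216*a - 180 = 4*(a + 5)*(a + 1)*(a + 3)*(a - 3);  a^4 - 34*a^2 + 225 = (a + 3)*(a - 5)*(a + 5)*(a - 3)
Cancel the common factors (a + 3), (a - 3), (a + 5).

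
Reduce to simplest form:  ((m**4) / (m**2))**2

Inside the bracket: m**2
Raise to the power 2: m**4

m**4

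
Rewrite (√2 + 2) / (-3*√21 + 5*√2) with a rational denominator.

Multiply numerator and denominator by 5*√2 + 3*√21.
Denominator becomes -139; numerator becomes 10 + 10*√2 + 3*√42 + 6*√21.

(-6*√21 - 3*√42 - 10*√2 - 10)/139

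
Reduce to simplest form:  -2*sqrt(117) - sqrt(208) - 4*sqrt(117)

-22*sqrt(13)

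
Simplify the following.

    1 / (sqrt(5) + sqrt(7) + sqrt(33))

Group as (sqrt(5) + sqrt(33)) + sqrt(7); multiply by (sqrt(5) + sqrt(33)) - sqrt(7), then rationalise the remaining surd.

(-31*sqrt(7) - 35*sqrt(5) + 2*sqrt(1155) + 21*sqrt(33))/301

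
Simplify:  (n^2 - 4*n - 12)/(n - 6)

n + 2

Factor: n^2 - 4*n - 12 = (n - 6)*(n + 2)
Cancel the common factor (n - 6).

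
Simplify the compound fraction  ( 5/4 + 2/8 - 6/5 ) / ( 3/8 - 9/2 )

-4/55

Numerator: 5/4 + 2/8 - 6/5 = 3/10
Denominator: 3/8 - 9/2 = -33/8
Divide: (3/10) · (-8/33) = -4/55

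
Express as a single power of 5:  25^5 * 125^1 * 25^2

5^17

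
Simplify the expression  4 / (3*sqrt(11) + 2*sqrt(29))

Multiply numerator and denominator by -2*sqrt(29) + 3*sqrt(11).
Denominator becomes -17; numerator becomes -8*sqrt(29) + 12*sqrt(11).

(-12*sqrt(11) + 8*sqrt(29))/17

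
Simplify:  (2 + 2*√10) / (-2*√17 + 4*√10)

(√17 + 2*√10 + √170 + 20)/23

Multiply numerator and denominator by 2*√17 + 4*√10.
Denominator becomes 92; numerator becomes 4*√17 + 8*√10 + 4*√170 + 80.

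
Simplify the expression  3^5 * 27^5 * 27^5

3^5 = 3^5; 27^5 = 3^15; 27^5 = 3^15
Combine exponents: 3^35

3^35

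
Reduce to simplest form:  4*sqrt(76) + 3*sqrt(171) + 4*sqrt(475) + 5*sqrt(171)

52*sqrt(19)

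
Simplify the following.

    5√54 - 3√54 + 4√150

5√54 = 15*√6; 3√54 = 9*√6; 4√150 = 20*√6
Combine: (15 - 9 + 20)·√6 = 26*√6

26*√6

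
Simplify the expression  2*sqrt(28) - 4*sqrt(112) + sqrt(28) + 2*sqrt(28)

2*sqrt(28) = 4*sqrt(7); 4*sqrt(112) = 16*sqrt(7); sqrt(28) = 2*sqrt(7); 2*sqrt(28) = 4*sqrt(7)
Combine: (4 - 16 + 2 + 4)·sqrt(7) = -6*sqrt(7)

-6*sqrt(7)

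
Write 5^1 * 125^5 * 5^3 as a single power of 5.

5^19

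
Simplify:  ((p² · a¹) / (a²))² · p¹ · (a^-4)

p⁵/a⁶

Inside the bracket: p² · (a^-1)
Raise to the power 2: p⁴ · (a^-2)
Multiply by p¹ · (a^-4): add exponents.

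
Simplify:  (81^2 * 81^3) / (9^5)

3^10

81^2 = 3^8; 81^3 = 3^12; 9^5 = 3^10
Combine exponents: 3^10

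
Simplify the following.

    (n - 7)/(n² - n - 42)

1/(n + 6)

Factor: n² - n - 42 = (n - 7)·(n + 6)
Cancel the common factor (n - 7).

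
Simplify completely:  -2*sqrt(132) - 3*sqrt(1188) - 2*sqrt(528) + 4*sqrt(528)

-14*sqrt(33)

2*sqrt(132) = 4*sqrt(33); 3*sqrt(1188) = 18*sqrt(33); 2*sqrt(528) = 8*sqrt(33); 4*sqrt(528) = 16*sqrt(33)
Combine: (-4 - 18 - 8 + 16)·sqrt(33) = -14*sqrt(33)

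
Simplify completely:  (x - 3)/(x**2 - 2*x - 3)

1/(x + 1)

Factor: x**2 - 2*x - 3 = (x - 3)*(x + 1)
Cancel the common factor (x - 3).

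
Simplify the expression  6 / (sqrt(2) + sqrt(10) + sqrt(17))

Group as (sqrt(2) + sqrt(10)) + sqrt(17); multiply by (sqrt(2) + sqrt(10)) - sqrt(17), then rationalise the remaining surd.

(-24*sqrt(85) - 30*sqrt(17) + 54*sqrt(10) + 150*sqrt(2))/55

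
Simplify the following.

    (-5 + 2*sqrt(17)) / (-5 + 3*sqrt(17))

(-5*sqrt(17) + 77)/128

Multiply numerator and denominator by -3*sqrt(17) - 5.
Denominator becomes -128; numerator becomes -77 + 5*sqrt(17).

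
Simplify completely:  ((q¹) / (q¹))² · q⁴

q⁴

Inside the bracket: 1
Raise to the power 2: 1
Multiply by q⁴: add exponents.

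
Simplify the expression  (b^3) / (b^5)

Quotient: (b^-2)

b^(-2)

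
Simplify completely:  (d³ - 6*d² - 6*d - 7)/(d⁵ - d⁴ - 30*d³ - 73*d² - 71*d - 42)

Factor: d³ - 6*d² - 6*d - 7 = (d - 7)·(d² + d + 1);  d⁵ - d⁴ - 30*d³ - 73*d² - 71*d - 42 = (d + 3)·(d + 2)·(d² + d + 1)·(d - 7)
Cancel the common factors (d² + d + 1), (d - 7).

1/(d² + 5*d + 6)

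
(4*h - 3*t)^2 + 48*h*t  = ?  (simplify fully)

(4*h + 3*t)^2

After expansion: 16*h^2 + 24*h*t + 9*t^2 — a perfect-square trinomial.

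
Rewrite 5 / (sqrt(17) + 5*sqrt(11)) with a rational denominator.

(-5*sqrt(17) + 25*sqrt(11))/258

Multiply numerator and denominator by -sqrt(17) + 5*sqrt(11).
Denominator becomes 258; numerator becomes -5*sqrt(17) + 25*sqrt(11).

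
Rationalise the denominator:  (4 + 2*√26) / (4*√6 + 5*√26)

(-8*√39 - 8*√6 + 10*√26 + 130)/277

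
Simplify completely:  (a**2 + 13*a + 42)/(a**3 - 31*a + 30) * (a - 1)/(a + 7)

1/(a - 5)

Factor: a**2 + 13*a + 42 = (a + 6)*(a + 7);  a**3 - 31*a + 30 = (a - 1)*(a - 5)*(a + 6)
Cancel the common factors (a + 7), (a - 1), (a + 6).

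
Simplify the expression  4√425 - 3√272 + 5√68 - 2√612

6*√17

4√425 = 20*√17; 3√272 = 12*√17; 5√68 = 10*√17; 2√612 = 12*√17
Combine: (20 - 12 + 10 - 12)·√17 = 6*√17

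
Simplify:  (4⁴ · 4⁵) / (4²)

2^14

4⁴ = 2^8; 4⁵ = 2^10; 4² = 2^4
Combine exponents: 2^14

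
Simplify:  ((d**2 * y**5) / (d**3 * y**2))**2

Inside the bracket: (d**-1) * y**3
Raise to the power 2: (d**-2) * y**6

y**6/d**2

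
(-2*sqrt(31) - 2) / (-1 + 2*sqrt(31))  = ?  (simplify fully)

(-42 - 2*sqrt(31))/41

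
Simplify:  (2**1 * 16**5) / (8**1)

2**1 = 2**1; 16**5 = 2**20; 8**1 = 2**3
Combine exponents: 2**18

2**18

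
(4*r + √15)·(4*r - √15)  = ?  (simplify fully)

(4*r)^2 - (√15)^2 = 16*r² - 15.

16*r² - 15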